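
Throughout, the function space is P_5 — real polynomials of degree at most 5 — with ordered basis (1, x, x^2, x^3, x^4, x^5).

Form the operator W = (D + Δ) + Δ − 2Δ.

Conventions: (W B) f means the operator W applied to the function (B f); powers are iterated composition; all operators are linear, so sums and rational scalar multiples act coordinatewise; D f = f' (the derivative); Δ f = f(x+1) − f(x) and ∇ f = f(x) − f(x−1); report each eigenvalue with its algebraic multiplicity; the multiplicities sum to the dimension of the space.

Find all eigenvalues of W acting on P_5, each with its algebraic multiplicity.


image of 1: 0
image of x: 1
image of x^2: 2x
image of x^3: 3x^2
image of x^4: 4x^3
image of x^5: 5x^4
the matrix is upper triangular; its diagonal is (0, 0, 0, 0, 0, 0)
for a triangular matrix the eigenvalues are the diagonal entries, with algebraic multiplicity their repetition count

λ = 0 (multiplicity 6)


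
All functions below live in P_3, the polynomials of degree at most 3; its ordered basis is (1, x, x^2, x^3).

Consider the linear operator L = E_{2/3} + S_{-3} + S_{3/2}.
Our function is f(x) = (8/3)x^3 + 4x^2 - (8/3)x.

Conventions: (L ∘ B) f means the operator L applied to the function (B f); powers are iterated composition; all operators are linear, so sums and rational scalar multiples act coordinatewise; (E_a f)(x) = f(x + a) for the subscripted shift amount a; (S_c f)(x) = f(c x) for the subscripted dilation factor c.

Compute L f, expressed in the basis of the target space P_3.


g(x) = -(181/3)x^3 + (163/3)x^2 + (92/9)x + 64/81

E_{2/3} f = (8/3)x^3 + (28/3)x^2 + (56/9)x + 64/81
S_{-3} f = -72x^3 + 36x^2 + 8x
S_{3/2} f = 9x^3 + 9x^2 - 4x
(E_{2/3} + S_{-3} + S_{3/2}) f = -(181/3)x^3 + (163/3)x^2 + (92/9)x + 64/81


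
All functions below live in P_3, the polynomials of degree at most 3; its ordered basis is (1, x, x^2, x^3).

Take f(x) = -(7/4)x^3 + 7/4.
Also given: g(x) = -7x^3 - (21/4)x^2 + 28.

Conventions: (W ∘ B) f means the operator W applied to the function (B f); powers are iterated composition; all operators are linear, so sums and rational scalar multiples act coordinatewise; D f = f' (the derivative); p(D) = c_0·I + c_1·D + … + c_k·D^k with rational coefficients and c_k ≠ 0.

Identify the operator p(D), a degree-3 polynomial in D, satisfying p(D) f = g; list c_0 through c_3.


D^0 f = -(7/4)x^3 + 7/4
D^1 f = -(21/4)x^2
D^2 f = -(21/2)x
D^3 f = -21/2
matching coefficients of g against c_0 f + c_1 Df + … from the top degree down determines the c_i
solution: c_0 = 4, c_1 = 1, c_2 = 0, c_3 = -2

p(D) = 4·I + D − 2·D^3, i.e. c_0 = 4, c_1 = 1, c_2 = 0, c_3 = -2


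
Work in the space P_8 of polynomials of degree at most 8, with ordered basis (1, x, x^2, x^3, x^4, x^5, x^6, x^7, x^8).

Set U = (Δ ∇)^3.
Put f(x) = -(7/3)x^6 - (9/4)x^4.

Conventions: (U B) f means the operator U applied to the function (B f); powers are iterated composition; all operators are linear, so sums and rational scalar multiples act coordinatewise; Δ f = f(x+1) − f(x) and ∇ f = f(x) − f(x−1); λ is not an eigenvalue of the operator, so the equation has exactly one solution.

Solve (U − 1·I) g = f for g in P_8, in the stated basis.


g(x) = (7/3)x^6 + (9/4)x^4 + 1680

write g with unknown coordinates in the stated basis and equate coefficients in (U − 1·I) g = f
solving from the highest basis element down gives g = (7/3)x^6 + (9/4)x^4 + 1680
check: U g = 1680
so U g − 1·g = -(7/3)x^6 - (9/4)x^4 = f ✓


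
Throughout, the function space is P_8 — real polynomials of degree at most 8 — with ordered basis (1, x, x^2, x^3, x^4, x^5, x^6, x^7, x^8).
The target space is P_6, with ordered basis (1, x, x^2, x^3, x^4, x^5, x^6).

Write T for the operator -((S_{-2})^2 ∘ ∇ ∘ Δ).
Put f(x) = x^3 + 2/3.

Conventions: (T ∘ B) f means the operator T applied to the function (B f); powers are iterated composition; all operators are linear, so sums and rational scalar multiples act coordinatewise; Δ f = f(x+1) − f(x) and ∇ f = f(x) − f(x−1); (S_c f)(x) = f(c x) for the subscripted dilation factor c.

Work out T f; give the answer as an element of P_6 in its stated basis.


Δ f = 3x^2 + 3x + 1
∇ Δ f = 6x
S_{-2} (∇ ∘ Δ) f = -12x
S_{-2} S_{-2} (∇ ∘ Δ) f = 24x
(-((S_{-2})^2 ∘ ∇ ∘ Δ)) f = -24x

the result is g(x) = -24x


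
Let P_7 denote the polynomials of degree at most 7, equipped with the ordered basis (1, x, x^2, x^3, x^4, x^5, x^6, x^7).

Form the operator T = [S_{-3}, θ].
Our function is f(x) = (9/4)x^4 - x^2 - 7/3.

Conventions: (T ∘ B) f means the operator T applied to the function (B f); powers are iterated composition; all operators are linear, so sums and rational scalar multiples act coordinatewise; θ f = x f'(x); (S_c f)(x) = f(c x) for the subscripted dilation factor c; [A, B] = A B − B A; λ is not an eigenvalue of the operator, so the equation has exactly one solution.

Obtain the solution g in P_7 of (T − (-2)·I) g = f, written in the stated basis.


g(x) = (9/8)x^4 - (1/2)x^2 - 7/6

write g with unknown coordinates in the stated basis and equate coefficients in (T − (-2)·I) g = f
solving from the highest basis element down gives g = (9/8)x^4 - (1/2)x^2 - 7/6
check: T g = 0
so T g − (-2)·g = (9/4)x^4 - x^2 - 7/3 = f ✓


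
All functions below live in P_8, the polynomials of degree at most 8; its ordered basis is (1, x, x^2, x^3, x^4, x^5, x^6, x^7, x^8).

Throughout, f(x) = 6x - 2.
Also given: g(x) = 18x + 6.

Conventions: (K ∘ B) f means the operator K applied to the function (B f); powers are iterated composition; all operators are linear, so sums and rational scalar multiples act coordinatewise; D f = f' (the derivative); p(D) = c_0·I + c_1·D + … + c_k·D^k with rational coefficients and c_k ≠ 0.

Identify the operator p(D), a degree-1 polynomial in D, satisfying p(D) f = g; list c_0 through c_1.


p(D) = 3·I + 2·D, i.e. c_0 = 3, c_1 = 2

D^0 f = 6x - 2
D^1 f = 6
matching coefficients of g against c_0 f + c_1 Df + … from the top degree down determines the c_i
solution: c_0 = 3, c_1 = 2


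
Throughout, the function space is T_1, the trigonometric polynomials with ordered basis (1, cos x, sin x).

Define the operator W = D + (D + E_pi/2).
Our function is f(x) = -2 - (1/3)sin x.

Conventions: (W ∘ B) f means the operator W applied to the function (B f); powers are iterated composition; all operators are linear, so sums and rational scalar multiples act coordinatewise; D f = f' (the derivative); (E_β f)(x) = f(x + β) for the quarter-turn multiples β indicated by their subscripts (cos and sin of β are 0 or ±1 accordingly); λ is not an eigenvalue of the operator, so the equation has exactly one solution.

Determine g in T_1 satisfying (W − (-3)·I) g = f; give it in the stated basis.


write g with unknown coordinates in the stated basis and equate coefficients in (W − (-3)·I) g = f
solving from the highest basis element down gives g = -1/2 + (1/18)cos x - (1/18)sin x
check: W g = -1/2 - (1/6)cos x - (1/6)sin x
so W g − (-3)·g = -2 - (1/3)sin x = f ✓

g(x) = -1/2 + (1/18)cos x - (1/18)sin x


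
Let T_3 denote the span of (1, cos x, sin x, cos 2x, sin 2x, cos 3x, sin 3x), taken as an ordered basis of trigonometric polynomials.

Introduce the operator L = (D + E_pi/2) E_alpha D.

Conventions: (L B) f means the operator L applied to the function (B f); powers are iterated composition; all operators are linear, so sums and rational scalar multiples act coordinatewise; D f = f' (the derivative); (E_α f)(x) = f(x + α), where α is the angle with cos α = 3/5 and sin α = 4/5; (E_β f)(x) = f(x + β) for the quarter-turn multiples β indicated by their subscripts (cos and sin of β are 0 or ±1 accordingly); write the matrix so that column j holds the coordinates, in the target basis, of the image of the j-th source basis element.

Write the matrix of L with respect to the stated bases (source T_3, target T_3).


the matrix is [[0, 0, 0, 0, 0, 0, 0]; [0, -6/5, -8/5, 0, 0, 0, 0]; [0, 8/5, -6/5, 0, 0, 0, 0]; [0, 0, 0, 76/25, -82/25, 0, 0]; [0, 0, 0, 82/25, 76/25, 0, 0]; [0, 0, 0, 0, 0, 702/125, -264/125]; [0, 0, 0, 0, 0, 264/125, 702/125]] (rows listed top to bottom)

image of 1: 0
image of cos x: -(6/5)cos x + (8/5)sin x
image of sin x: -(8/5)cos x - (6/5)sin x
image of cos 2x: (76/25)cos 2x + (82/25)sin 2x
image of sin 2x: -(82/25)cos 2x + (76/25)sin 2x
image of cos 3x: (702/125)cos 3x + (264/125)sin 3x
image of sin 3x: -(264/125)cos 3x + (702/125)sin 3x
each image's coordinates form column j of the matrix


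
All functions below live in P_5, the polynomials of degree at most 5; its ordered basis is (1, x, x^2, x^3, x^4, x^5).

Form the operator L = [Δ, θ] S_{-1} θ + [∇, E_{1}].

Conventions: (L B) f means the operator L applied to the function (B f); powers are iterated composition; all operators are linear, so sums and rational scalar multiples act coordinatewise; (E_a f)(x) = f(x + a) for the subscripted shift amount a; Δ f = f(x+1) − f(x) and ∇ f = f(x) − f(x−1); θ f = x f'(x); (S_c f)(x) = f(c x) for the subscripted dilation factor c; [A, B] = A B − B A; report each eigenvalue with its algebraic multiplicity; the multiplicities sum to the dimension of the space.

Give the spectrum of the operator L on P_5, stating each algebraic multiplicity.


λ = 0 (multiplicity 6)

image of 1: 0
image of x: -1
image of x^2: 4x + 4
image of x^3: -9x^2 - 18x - 9
image of x^4: 16x^3 + 48x^2 + 48x + 16
image of x^5: -25x^4 - 100x^3 - 150x^2 - 100x - 25
the matrix is upper triangular; its diagonal is (0, 0, 0, 0, 0, 0)
for a triangular matrix the eigenvalues are the diagonal entries, with algebraic multiplicity their repetition count


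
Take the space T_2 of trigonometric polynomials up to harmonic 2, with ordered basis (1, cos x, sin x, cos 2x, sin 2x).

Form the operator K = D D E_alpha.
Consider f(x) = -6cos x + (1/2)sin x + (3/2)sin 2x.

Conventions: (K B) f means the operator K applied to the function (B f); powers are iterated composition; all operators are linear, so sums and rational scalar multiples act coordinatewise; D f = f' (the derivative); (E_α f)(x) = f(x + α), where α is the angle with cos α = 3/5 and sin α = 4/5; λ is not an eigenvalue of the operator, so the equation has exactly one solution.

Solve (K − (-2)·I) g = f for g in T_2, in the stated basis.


g(x) = -(40/13)cos x + (55/26)sin x + (4/17)cos 2x + (13/68)sin 2x

write g with unknown coordinates in the stated basis and equate coefficients in (K − (-2)·I) g = f
solving from the highest basis element down gives g = -(40/13)cos x + (55/26)sin x + (4/17)cos 2x + (13/68)sin 2x
check: K g = (2/13)cos x - (97/26)sin x - (8/17)cos 2x + (19/17)sin 2x
so K g − (-2)·g = -6cos x + (1/2)sin x + (3/2)sin 2x = f ✓


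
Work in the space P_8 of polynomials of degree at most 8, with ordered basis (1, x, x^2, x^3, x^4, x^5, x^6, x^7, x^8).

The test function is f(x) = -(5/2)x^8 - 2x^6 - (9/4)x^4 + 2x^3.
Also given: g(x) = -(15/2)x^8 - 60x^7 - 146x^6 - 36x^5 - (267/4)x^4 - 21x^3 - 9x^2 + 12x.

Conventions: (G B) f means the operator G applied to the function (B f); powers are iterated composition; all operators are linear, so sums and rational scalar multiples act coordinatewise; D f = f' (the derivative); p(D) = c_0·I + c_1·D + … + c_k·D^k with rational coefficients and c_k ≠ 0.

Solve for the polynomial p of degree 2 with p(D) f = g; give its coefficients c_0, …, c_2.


D^0 f = -(5/2)x^8 - 2x^6 - (9/4)x^4 + 2x^3
D^1 f = -20x^7 - 12x^5 - 9x^3 + 6x^2
D^2 f = -140x^6 - 60x^4 - 27x^2 + 12x
matching coefficients of g against c_0 f + c_1 Df + … from the top degree down determines the c_i
solution: c_0 = 3, c_1 = 3, c_2 = 1

c_0 = 3, c_1 = 3, c_2 = 1


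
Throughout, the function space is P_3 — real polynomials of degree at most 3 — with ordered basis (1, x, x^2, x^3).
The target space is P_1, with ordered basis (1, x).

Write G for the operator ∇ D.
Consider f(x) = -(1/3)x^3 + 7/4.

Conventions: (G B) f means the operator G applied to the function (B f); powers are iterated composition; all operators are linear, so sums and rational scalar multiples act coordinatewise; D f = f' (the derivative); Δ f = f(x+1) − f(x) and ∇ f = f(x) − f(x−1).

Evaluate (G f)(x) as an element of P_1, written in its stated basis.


the result is g(x) = -2x + 1

D f = -x^2
∇ D f = -2x + 1


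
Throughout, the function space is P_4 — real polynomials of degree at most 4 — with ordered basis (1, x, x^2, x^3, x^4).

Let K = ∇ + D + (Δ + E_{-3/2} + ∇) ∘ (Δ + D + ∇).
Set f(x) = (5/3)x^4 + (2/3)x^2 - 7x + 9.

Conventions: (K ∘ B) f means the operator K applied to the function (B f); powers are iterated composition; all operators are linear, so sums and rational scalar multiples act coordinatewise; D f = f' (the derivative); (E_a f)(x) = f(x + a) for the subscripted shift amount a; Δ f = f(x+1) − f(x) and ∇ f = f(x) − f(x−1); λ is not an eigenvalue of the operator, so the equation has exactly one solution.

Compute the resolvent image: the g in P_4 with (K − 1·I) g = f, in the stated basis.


write g with unknown coordinates in the stated basis and equate coefficients in (K − 1·I) g = f
solving from the highest basis element down gives g = -(5/3)x^4 - (100/3)x^3 - (1562/3)x^2 - (16664/3)x - 177457/6
check: K g = -(100/3)x^3 - 520x^2 - (16685/3)x - 177403/6
so K g − 1·g = (5/3)x^4 + (2/3)x^2 - 7x + 9 = f ✓

the result is g(x) = -(5/3)x^4 - (100/3)x^3 - (1562/3)x^2 - (16664/3)x - 177457/6


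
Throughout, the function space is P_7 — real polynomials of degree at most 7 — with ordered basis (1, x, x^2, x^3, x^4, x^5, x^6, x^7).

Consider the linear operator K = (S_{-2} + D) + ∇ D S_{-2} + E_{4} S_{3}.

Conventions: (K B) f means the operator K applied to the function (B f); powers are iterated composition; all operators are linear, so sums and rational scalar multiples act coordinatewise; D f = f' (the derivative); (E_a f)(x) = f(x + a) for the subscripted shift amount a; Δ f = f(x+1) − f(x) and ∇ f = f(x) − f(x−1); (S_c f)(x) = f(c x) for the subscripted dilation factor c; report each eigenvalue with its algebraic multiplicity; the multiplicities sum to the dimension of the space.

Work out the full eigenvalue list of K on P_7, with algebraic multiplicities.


λ = 1 (multiplicity 1), λ = 2 (multiplicity 1), λ = 13 (multiplicity 1), λ = 19 (multiplicity 1), λ = 97 (multiplicity 1), λ = 211 (multiplicity 1), λ = 793 (multiplicity 1), λ = 2059 (multiplicity 1)

image of 1: 2
image of x: x + 13
image of x^2: 13x^2 + 74x + 152
image of x^3: 19x^3 + 327x^2 + 1248x + 1752
image of x^4: 97x^4 + 1300x^3 + 7968x^2 + 20544x + 20800
image of x^5: 211x^5 + 4865x^4 + 38240x^3 + 156480x^2 + 310400x + 248992
image of x^6: 793x^6 + 17502x^5 + 176880x^4 + 929280x^3 + 2803200x^2 + 4477056x + 2986368
image of x^7: 2059x^7 + 61243x^6 + 729456x^5 + 4912320x^4 + 19577600x^3 + 47042688x^2 + 62700288x + 35832704
the matrix is upper triangular; its diagonal is (2, 1, 13, 19, 97, 211, 793, 2059)
for a triangular matrix the eigenvalues are the diagonal entries, with algebraic multiplicity their repetition count


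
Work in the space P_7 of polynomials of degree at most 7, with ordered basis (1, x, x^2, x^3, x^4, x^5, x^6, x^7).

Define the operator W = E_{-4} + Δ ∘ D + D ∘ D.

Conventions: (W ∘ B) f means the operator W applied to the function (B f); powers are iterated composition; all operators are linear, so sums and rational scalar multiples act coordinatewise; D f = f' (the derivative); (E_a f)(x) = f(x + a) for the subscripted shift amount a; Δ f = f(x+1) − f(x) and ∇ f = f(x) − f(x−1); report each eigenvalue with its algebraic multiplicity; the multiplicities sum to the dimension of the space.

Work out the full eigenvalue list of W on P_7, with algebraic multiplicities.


image of 1: 1
image of x: x - 4
image of x^2: x^2 - 8x + 20
image of x^3: x^3 - 12x^2 + 60x - 61
image of x^4: x^4 - 16x^3 + 120x^2 - 244x + 260
image of x^5: x^5 - 20x^4 + 200x^3 - 610x^2 + 1300x - 1019
image of x^6: x^6 - 24x^5 + 300x^4 - 1220x^3 + 3900x^2 - 6114x + 4102
image of x^7: x^7 - 28x^6 + 420x^5 - 2135x^4 + 9100x^3 - 21399x^2 + 28714x - 16377
the matrix is upper triangular; its diagonal is (1, 1, 1, 1, 1, 1, 1, 1)
for a triangular matrix the eigenvalues are the diagonal entries, with algebraic multiplicity their repetition count

λ = 1 (multiplicity 8)


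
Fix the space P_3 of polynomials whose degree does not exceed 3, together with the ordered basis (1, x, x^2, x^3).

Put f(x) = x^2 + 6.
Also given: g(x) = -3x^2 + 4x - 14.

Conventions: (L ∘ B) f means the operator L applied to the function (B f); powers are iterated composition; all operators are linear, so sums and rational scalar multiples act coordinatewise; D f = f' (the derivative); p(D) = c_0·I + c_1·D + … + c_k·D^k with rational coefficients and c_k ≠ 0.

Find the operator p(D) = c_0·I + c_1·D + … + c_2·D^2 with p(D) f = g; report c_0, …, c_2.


p(D) = -3·I + 2·D + 2·D^2, i.e. c_0 = -3, c_1 = 2, c_2 = 2

D^0 f = x^2 + 6
D^1 f = 2x
D^2 f = 2
matching coefficients of g against c_0 f + c_1 Df + … from the top degree down determines the c_i
solution: c_0 = -3, c_1 = 2, c_2 = 2


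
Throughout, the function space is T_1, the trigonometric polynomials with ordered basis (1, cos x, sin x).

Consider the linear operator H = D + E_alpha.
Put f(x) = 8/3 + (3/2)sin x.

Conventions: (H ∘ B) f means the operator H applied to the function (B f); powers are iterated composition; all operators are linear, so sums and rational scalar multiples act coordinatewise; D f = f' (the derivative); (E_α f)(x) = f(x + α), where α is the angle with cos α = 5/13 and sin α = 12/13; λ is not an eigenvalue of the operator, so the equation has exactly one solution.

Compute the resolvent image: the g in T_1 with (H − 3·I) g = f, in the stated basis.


write g with unknown coordinates in the stated basis and equate coefficients in (H − 3·I) g = f
solving from the highest basis element down gives g = -4/3 - (75/274)cos x - (51/137)sin x
check: H g = -4/3 - (225/274)cos x + (105/274)sin x
so H g − 3·g = 8/3 + (3/2)sin x = f ✓

g(x) = -4/3 - (75/274)cos x - (51/137)sin x


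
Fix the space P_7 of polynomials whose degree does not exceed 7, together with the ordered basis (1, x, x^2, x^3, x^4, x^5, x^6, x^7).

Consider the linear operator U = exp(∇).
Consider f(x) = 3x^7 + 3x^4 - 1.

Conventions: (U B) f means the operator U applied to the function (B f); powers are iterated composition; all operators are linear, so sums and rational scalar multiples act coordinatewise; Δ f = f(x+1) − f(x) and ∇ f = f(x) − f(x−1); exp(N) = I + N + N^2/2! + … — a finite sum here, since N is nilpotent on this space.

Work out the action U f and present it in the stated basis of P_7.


the image equals g(x) = 3x^7 + 21x^6 - 102x^4 + 117x^3 + 126x^2 - 201x + 29

order-1 term: 21x^6 - 63x^5 + 105x^4 - 93x^3 + 45x^2 - 9x
order-2 term: 63x^5 - 315x^4 + 735x^3 - 927x^2 + 615x - 168
order-3 term: 105x^4 - 630x^3 + 1575x^2 - 1878x + 885
order-4 term: 105x^3 - 630x^2 + 1365x - 1047
order-5 term: 63x^2 - 315x + 420
order-6 term: 21x - 63
order-7 term: 3
the series for exp(∇) f terminates at order 7
exp(∇) f = 3x^7 + 21x^6 - 102x^4 + 117x^3 + 126x^2 - 201x + 29


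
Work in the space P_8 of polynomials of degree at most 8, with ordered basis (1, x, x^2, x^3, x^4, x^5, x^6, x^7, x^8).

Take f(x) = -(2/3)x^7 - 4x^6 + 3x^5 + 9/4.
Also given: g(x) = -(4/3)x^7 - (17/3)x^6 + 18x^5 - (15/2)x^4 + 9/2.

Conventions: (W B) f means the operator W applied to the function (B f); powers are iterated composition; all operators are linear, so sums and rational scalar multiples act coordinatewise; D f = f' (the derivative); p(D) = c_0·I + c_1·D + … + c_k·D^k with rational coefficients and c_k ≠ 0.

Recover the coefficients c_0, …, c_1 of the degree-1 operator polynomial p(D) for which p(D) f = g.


c_0 = 2, c_1 = -1/2

D^0 f = -(2/3)x^7 - 4x^6 + 3x^5 + 9/4
D^1 f = -(14/3)x^6 - 24x^5 + 15x^4
matching coefficients of g against c_0 f + c_1 Df + … from the top degree down determines the c_i
solution: c_0 = 2, c_1 = -1/2


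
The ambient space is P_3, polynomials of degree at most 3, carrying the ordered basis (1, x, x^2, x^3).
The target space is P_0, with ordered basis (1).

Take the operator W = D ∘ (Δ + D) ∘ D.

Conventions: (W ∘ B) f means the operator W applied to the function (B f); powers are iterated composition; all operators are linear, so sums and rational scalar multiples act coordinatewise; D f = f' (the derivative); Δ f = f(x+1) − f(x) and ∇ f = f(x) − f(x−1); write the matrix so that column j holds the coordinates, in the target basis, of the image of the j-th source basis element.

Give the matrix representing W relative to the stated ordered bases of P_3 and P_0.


the matrix is [[0, 0, 0, 12]] (rows listed top to bottom)

image of 1: 0
image of x: 0
image of x^2: 0
image of x^3: 12
each image's coordinates form column j of the matrix


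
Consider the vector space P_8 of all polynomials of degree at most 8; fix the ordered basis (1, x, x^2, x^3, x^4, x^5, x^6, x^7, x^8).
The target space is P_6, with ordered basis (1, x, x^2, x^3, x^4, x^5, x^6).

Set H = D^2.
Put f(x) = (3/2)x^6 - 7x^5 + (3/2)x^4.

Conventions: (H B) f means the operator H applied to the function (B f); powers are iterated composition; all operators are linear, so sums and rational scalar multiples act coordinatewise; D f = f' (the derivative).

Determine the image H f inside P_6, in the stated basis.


the result is g(x) = 45x^4 - 140x^3 + 18x^2

D f = 9x^5 - 35x^4 + 6x^3
D D f = 45x^4 - 140x^3 + 18x^2


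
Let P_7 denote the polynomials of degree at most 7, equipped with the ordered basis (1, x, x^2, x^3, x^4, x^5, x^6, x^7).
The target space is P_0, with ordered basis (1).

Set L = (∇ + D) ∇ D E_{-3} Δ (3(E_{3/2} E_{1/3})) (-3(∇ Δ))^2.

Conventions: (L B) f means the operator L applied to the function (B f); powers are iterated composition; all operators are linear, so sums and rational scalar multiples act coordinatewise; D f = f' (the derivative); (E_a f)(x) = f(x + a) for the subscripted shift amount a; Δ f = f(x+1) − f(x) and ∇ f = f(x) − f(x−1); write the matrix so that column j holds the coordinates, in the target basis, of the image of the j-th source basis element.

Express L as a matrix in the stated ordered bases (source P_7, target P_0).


the matrix is [[0, 0, 0, 0, 0, 0, 0, 0]] (rows listed top to bottom)

image of 1: 0
image of x: 0
image of x^2: 0
image of x^3: 0
image of x^4: 0
image of x^5: 0
image of x^6: 0
image of x^7: 0
each image's coordinates form column j of the matrix


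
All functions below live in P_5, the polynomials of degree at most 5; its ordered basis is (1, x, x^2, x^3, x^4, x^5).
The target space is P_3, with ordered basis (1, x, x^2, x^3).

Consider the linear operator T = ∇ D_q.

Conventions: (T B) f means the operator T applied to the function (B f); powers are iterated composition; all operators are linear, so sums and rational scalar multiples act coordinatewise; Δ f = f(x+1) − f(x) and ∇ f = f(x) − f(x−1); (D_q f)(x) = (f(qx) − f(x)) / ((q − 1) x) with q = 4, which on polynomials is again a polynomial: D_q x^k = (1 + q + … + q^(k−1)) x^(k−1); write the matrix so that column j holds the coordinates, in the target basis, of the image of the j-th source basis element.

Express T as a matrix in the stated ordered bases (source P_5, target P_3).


image of 1: 0
image of x: 0
image of x^2: 5
image of x^3: 42x - 21
image of x^4: 255x^2 - 255x + 85
image of x^5: 1364x^3 - 2046x^2 + 1364x - 341
each image's coordinates form column j of the matrix

the matrix is [[0, 0, 5, -21, 85, -341]; [0, 0, 0, 42, -255, 1364]; [0, 0, 0, 0, 255, -2046]; [0, 0, 0, 0, 0, 1364]] (rows listed top to bottom)


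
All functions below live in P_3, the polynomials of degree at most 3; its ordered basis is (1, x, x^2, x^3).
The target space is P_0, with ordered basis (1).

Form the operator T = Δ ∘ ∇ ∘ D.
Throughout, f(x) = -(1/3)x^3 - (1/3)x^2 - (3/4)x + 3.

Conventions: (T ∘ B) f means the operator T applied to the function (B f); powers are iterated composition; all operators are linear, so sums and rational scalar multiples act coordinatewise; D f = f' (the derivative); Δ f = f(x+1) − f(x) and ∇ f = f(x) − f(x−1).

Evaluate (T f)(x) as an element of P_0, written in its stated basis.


D f = -x^2 - (2/3)x - 3/4
∇ D f = -2x + 1/3
Δ ∇ D f = -2

the image equals g(x) = -2


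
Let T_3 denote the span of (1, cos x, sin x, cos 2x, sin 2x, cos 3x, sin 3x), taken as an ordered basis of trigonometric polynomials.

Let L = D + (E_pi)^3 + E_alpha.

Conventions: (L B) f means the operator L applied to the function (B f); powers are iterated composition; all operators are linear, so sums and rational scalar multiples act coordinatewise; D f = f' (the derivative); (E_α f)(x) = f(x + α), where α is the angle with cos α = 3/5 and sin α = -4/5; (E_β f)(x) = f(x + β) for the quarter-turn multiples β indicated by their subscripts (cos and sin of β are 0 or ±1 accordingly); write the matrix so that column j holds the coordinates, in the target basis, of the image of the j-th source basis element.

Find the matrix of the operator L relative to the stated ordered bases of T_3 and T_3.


the matrix is [[2, 0, 0, 0, 0, 0, 0]; [0, -2/5, 1/5, 0, 0, 0, 0]; [0, -1/5, -2/5, 0, 0, 0, 0]; [0, 0, 0, 18/25, 26/25, 0, 0]; [0, 0, 0, -26/25, 18/25, 0, 0]; [0, 0, 0, 0, 0, -242/125, 331/125]; [0, 0, 0, 0, 0, -331/125, -242/125]] (rows listed top to bottom)

image of 1: 2
image of cos x: -(2/5)cos x - (1/5)sin x
image of sin x: (1/5)cos x - (2/5)sin x
image of cos 2x: (18/25)cos 2x - (26/25)sin 2x
image of sin 2x: (26/25)cos 2x + (18/25)sin 2x
image of cos 3x: -(242/125)cos 3x - (331/125)sin 3x
image of sin 3x: (331/125)cos 3x - (242/125)sin 3x
each image's coordinates form column j of the matrix


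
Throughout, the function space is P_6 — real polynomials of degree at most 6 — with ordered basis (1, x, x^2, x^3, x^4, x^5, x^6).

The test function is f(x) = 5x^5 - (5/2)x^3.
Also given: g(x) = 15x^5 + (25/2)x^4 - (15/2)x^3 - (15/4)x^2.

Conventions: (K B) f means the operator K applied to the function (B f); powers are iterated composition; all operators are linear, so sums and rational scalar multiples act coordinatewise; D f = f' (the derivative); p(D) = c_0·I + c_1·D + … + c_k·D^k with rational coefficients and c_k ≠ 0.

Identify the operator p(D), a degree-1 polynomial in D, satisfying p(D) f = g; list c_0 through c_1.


p(D) = 3·I + (1/2)·D, i.e. c_0 = 3, c_1 = 1/2

D^0 f = 5x^5 - (5/2)x^3
D^1 f = 25x^4 - (15/2)x^2
matching coefficients of g against c_0 f + c_1 Df + … from the top degree down determines the c_i
solution: c_0 = 3, c_1 = 1/2


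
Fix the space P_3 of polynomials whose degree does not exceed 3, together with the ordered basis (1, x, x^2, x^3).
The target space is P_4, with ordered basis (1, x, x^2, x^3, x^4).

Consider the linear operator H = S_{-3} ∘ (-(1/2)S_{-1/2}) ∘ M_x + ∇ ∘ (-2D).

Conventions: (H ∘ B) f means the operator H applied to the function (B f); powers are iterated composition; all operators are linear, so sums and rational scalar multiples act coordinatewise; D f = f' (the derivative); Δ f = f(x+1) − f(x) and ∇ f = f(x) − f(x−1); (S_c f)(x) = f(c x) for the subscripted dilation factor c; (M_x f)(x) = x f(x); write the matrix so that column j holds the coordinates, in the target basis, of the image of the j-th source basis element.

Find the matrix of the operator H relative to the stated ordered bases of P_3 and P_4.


image of 1: -(3/4)x
image of x: -(9/8)x^2
image of x^2: -(27/16)x^3 - 4
image of x^3: -(81/32)x^4 - 12x + 6
each image's coordinates form column j of the matrix

the matrix is [[0, 0, -4, 6]; [-3/4, 0, 0, -12]; [0, -9/8, 0, 0]; [0, 0, -27/16, 0]; [0, 0, 0, -81/32]] (rows listed top to bottom)


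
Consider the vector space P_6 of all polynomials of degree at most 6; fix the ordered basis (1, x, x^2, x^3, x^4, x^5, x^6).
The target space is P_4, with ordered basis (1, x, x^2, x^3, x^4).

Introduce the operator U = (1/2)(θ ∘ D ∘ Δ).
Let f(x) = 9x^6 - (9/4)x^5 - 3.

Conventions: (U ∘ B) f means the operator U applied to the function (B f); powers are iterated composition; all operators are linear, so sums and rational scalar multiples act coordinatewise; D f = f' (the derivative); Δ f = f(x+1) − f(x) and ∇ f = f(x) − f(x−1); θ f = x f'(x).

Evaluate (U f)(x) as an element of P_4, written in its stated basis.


g(x) = 540x^4 + (1485/2)x^3 + (945/2)x^2 + (225/2)x

Δ f = 54x^5 + (495/4)x^4 + (315/2)x^3 + (225/2)x^2 + (171/4)x + 27/4
D Δ f = 270x^4 + 495x^3 + (945/2)x^2 + 225x + 171/4
θ D Δ f = 1080x^4 + 1485x^3 + 945x^2 + 225x
((1/2)(θ ∘ D ∘ Δ)) f = 540x^4 + (1485/2)x^3 + (945/2)x^2 + (225/2)x


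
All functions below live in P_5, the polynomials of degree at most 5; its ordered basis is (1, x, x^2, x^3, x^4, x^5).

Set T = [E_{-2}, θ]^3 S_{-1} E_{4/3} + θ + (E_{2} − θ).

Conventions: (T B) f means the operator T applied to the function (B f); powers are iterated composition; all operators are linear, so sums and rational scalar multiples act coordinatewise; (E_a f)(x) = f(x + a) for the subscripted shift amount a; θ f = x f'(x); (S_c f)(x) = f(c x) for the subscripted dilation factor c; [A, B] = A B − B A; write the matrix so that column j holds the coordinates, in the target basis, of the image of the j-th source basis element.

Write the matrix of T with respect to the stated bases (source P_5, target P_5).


image of 1: 1
image of x: x + 2
image of x^2: x^2 + 4x + 4
image of x^3: x^3 + 6x^2 + 12x + 56
image of x^4: x^4 + 8x^3 + 24x^2 - 160x + 1424
image of x^5: x^5 + 10x^4 + 40x^3 + 560x^2 - 6960x + 77536/3
each image's coordinates form column j of the matrix

the matrix is [[1, 2, 4, 56, 1424, 77536/3]; [0, 1, 4, 12, -160, -6960]; [0, 0, 1, 6, 24, 560]; [0, 0, 0, 1, 8, 40]; [0, 0, 0, 0, 1, 10]; [0, 0, 0, 0, 0, 1]] (rows listed top to bottom)


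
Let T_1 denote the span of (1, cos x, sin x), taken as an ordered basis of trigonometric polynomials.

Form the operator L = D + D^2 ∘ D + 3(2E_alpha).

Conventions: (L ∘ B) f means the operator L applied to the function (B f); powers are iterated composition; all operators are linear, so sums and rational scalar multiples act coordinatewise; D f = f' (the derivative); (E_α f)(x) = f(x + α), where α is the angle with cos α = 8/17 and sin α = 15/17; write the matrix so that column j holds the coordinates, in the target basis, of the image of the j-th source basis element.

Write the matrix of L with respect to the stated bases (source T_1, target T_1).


the matrix is [[6, 0, 0]; [0, 48/17, 90/17]; [0, -90/17, 48/17]] (rows listed top to bottom)

image of 1: 6
image of cos x: (48/17)cos x - (90/17)sin x
image of sin x: (90/17)cos x + (48/17)sin x
each image's coordinates form column j of the matrix


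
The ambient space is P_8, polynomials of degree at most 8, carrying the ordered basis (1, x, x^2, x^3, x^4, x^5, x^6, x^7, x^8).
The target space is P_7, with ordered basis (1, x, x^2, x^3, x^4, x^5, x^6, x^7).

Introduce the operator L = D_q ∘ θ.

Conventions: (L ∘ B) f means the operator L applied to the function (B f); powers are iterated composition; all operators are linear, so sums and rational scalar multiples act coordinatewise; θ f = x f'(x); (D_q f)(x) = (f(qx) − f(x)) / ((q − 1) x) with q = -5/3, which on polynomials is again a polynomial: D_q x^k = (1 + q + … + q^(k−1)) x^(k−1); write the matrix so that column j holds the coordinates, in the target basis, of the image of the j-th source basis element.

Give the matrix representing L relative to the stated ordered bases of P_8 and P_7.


the matrix is [[0, 1, 0, 0, 0, 0, 0, 0, 0]; [0, 0, -4/3, 0, 0, 0, 0, 0, 0]; [0, 0, 0, 19/3, 0, 0, 0, 0, 0]; [0, 0, 0, 0, -272/27, 0, 0, 0, 0]; [0, 0, 0, 0, 0, 2105/81, 0, 0, 0]; [0, 0, 0, 0, 0, 0, -3724/81, 0, 0]; [0, 0, 0, 0, 0, 0, 0, 70273/729, 0]; [0, 0, 0, 0, 0, 0, 0, 0, -384064/2187]] (rows listed top to bottom)

image of 1: 0
image of x: 1
image of x^2: -(4/3)x
image of x^3: (19/3)x^2
image of x^4: -(272/27)x^3
image of x^5: (2105/81)x^4
image of x^6: -(3724/81)x^5
image of x^7: (70273/729)x^6
image of x^8: -(384064/2187)x^7
each image's coordinates form column j of the matrix


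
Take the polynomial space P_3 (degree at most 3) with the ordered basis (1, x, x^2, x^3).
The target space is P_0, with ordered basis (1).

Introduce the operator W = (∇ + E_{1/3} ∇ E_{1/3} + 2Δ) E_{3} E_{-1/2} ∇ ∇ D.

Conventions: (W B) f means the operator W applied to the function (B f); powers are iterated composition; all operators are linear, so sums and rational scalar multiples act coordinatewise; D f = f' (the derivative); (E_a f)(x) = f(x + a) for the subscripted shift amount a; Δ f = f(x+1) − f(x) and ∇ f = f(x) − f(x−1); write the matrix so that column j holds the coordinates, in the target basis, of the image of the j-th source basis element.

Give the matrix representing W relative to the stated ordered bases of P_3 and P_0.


the matrix is [[0, 0, 0, 0]] (rows listed top to bottom)

image of 1: 0
image of x: 0
image of x^2: 0
image of x^3: 0
each image's coordinates form column j of the matrix


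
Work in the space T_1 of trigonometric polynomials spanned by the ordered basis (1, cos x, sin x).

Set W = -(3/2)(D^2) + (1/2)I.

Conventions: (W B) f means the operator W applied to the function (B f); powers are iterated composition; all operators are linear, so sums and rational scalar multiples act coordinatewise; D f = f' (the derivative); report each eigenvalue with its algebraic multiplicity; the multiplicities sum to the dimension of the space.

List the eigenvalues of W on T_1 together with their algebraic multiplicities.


image of 1: 1/2
image of cos x: 2cos x
image of sin x: 2sin x
the matrix is diagonal; its diagonal is (1/2, 2, 2)
for a triangular matrix the eigenvalues are the diagonal entries, with algebraic multiplicity their repetition count

λ = 1/2 (multiplicity 1), λ = 2 (multiplicity 2)


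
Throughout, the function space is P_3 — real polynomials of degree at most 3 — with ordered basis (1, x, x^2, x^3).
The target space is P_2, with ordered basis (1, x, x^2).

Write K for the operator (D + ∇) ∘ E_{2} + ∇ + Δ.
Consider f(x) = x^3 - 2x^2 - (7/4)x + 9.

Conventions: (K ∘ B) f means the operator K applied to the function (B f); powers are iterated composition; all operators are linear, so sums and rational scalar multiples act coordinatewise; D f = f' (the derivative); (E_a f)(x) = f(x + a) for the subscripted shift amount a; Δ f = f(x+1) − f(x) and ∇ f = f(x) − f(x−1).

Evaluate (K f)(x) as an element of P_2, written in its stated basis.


g(x) = 12x^2 + 5x

E_{2} f = x^3 + 4x^2 + (9/4)x + 11/2
D E_{2} f = 3x^2 + 8x + 9/4
∇ E_{2} f = 3x^2 + 5x - 3/4
(D + ∇) E_{2} f = 6x^2 + 13x + 3/2
∇ f = 3x^2 - 7x + 5/4
Δ f = 3x^2 - x - 11/4
((D + ∇) ∘ E_{2} + ∇ + Δ) f = 12x^2 + 5x


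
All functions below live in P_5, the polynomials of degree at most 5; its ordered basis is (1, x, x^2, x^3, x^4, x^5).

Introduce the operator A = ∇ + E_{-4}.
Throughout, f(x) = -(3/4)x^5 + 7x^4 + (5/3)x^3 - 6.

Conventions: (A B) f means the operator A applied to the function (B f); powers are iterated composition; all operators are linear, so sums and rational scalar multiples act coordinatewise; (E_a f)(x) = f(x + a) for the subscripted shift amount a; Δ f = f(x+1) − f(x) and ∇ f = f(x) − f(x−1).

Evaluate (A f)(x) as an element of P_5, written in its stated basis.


the image equals g(x) = -(3/4)x^5 + (73/4)x^4 - (1169/6)x^3 + (2175/2)x^2 - (10581/4)x + 9765/4

∇ f = -(15/4)x^4 + (71/2)x^3 - (89/2)x^2 + (107/4)x - 73/12
E_{-4} f = -(3/4)x^5 + 22x^4 - (691/3)x^3 + 1132x^2 - 2672x + 7342/3
(∇ + E_{-4}) f = -(3/4)x^5 + (73/4)x^4 - (1169/6)x^3 + (2175/2)x^2 - (10581/4)x + 9765/4


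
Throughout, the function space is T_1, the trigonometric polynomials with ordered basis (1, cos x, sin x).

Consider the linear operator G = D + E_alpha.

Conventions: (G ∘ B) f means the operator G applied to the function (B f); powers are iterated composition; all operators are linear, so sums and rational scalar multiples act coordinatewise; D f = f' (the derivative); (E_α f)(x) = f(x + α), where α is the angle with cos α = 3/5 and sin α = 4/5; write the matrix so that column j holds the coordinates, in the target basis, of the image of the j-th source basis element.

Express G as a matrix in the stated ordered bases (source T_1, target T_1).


image of 1: 1
image of cos x: (3/5)cos x - (9/5)sin x
image of sin x: (9/5)cos x + (3/5)sin x
each image's coordinates form column j of the matrix

the matrix is [[1, 0, 0]; [0, 3/5, 9/5]; [0, -9/5, 3/5]] (rows listed top to bottom)


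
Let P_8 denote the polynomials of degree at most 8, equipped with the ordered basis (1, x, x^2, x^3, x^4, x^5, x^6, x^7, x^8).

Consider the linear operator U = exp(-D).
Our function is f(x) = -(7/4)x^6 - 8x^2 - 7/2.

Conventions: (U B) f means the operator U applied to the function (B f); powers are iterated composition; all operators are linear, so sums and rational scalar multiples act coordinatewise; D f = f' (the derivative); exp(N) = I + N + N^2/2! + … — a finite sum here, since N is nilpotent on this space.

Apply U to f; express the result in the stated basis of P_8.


the image equals g(x) = -(7/4)x^6 + (21/2)x^5 - (105/4)x^4 + 35x^3 - (137/4)x^2 + (53/2)x - 53/4

order-1 term: (21/2)x^5 + 16x
order-2 term: -(105/4)x^4 - 8
order-3 term: 35x^3
order-4 term: -(105/4)x^2
order-5 term: (21/2)x
order-6 term: -7/4
the series for exp(-D) f terminates at order 6
exp(-D) f = -(7/4)x^6 + (21/2)x^5 - (105/4)x^4 + 35x^3 - (137/4)x^2 + (53/2)x - 53/4


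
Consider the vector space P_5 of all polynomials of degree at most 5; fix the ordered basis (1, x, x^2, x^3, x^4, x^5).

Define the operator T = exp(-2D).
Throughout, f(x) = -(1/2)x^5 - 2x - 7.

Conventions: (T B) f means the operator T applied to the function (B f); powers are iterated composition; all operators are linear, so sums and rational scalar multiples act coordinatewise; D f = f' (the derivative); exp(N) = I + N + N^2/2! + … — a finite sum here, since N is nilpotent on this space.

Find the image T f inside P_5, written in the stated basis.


order-1 term: 5x^4 + 4
order-2 term: -20x^3
order-3 term: 40x^2
order-4 term: -40x
order-5 term: 16
the series for exp(-2D) f terminates at order 5
exp(-2D) f = -(1/2)x^5 + 5x^4 - 20x^3 + 40x^2 - 42x + 13

the result is g(x) = -(1/2)x^5 + 5x^4 - 20x^3 + 40x^2 - 42x + 13


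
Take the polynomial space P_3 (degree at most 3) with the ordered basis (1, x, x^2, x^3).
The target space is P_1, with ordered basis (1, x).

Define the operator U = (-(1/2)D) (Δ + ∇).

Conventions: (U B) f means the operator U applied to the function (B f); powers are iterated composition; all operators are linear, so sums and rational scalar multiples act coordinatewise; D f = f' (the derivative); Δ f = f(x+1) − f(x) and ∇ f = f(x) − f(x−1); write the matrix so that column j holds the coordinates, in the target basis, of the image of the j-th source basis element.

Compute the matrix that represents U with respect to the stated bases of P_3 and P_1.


image of 1: 0
image of x: 0
image of x^2: -2
image of x^3: -6x
each image's coordinates form column j of the matrix

the matrix is [[0, 0, -2, 0]; [0, 0, 0, -6]] (rows listed top to bottom)


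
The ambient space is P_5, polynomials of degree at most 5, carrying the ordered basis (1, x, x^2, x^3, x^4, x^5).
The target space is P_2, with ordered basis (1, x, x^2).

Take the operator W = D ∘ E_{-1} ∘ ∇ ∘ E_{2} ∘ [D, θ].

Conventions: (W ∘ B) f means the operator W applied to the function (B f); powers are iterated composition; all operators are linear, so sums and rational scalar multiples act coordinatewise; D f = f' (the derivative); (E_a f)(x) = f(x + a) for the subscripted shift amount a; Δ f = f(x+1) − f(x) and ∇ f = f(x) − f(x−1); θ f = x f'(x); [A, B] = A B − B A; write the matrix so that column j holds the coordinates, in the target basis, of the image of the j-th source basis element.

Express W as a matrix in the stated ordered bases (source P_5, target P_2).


image of 1: 0
image of x: 0
image of x^2: 0
image of x^3: 6
image of x^4: 24x + 12
image of x^5: 60x^2 + 60x + 20
each image's coordinates form column j of the matrix

the matrix is [[0, 0, 0, 6, 12, 20]; [0, 0, 0, 0, 24, 60]; [0, 0, 0, 0, 0, 60]] (rows listed top to bottom)
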